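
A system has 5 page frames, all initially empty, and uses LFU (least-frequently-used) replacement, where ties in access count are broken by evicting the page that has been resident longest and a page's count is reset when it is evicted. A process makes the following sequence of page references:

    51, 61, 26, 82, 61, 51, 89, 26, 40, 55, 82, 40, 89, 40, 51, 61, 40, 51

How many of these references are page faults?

51 → fault, frames [51]
61 → fault, frames [51, 61]
26 → fault, frames [51, 61, 26]
82 → fault, frames [51, 61, 26, 82]
61 → hit
51 → hit
89 → fault, frames [51, 61, 26, 82, 89]
26 → hit
40 → fault, evict 82, frames [51, 61, 26, 89, 40]
55 → fault, evict 89, frames [51, 61, 26, 40, 55]
82 → fault, evict 40, frames [51, 61, 26, 55, 82]
40 → fault, evict 55, frames [51, 61, 26, 82, 40]
89 → fault, evict 82, frames [51, 61, 26, 40, 89]
40 → hit
51 → hit
61 → hit
40 → hit
51 → hit
Page faults: 10.

10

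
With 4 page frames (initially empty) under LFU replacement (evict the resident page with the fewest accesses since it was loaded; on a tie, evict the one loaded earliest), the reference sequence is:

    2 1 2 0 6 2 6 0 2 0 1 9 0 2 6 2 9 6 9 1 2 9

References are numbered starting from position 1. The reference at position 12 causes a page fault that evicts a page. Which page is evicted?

pos 1: 2 -> miss, frames (2)
pos 2: 1 -> miss, frames (2 1)
pos 3: 2 -> hit
pos 4: 0 -> miss, frames (2 1 0)
pos 5: 6 -> miss, frames (2 1 0 6)
pos 6: 2 -> hit
pos 7: 6 -> hit
pos 8: 0 -> hit
pos 9: 2 -> hit
pos 10: 0 -> hit
pos 11: 1 -> hit
pos 12: 9 -> miss, evict 1, frames (2 0 6 9)
At position 12, page 1 is evicted.

1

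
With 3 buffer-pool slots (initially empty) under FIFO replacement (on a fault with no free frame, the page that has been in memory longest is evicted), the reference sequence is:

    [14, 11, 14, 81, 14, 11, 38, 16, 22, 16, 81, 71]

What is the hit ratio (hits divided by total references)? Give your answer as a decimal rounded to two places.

0.33

14 -> miss, frames [14]
11 -> miss, frames [14, 11]
14 -> hit
81 -> miss, frames [14, 11, 81]
14 -> hit
11 -> hit
38 -> miss, evict 14, frames [11, 81, 38]
16 -> miss, evict 11, frames [81, 38, 16]
22 -> miss, evict 81, frames [38, 16, 22]
16 -> hit
81 -> miss, evict 38, frames [16, 22, 81]
71 -> miss, evict 16, frames [22, 81, 71]
Hits: 4 of 12 references → 4/12 = 0.3333.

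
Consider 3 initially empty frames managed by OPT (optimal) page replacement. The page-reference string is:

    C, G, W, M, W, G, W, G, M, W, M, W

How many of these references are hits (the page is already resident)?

C: fault, frames (C)
G: fault, frames (C G)
W: fault, frames (C G W)
M: fault, evict C, frames (G W M)
W: hit
G: hit
W: hit
G: hit
M: hit
W: hit
M: hit
W: hit
Hits: 8.

8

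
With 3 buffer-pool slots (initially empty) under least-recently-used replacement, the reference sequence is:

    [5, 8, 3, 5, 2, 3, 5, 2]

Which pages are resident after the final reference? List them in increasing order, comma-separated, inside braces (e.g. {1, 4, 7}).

{2, 3, 5}

5: fault, frames [5]
8: fault, frames [5, 8]
3: fault, frames [5, 8, 3]
5: hit
2: fault, evict 8, frames [3, 5, 2]
3: hit
5: hit
2: hit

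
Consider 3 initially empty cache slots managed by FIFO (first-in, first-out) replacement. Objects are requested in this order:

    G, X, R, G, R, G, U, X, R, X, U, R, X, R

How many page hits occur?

G: miss, frames (G)
X: miss, frames (G X)
R: miss, frames (G X R)
G: hit
R: hit
G: hit
U: miss, evict G, frames (X R U)
X: hit
R: hit
X: hit
U: hit
R: hit
X: hit
R: hit
Hits: 10.

10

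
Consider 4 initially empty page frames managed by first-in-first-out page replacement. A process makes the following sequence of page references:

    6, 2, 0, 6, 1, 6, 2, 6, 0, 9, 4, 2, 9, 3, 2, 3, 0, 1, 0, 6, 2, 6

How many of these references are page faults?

6 → fault, frames [6]
2 → fault, frames [6, 2]
0 → fault, frames [6, 2, 0]
6 → hit
1 → fault, frames [6, 2, 0, 1]
6 → hit
2 → hit
6 → hit
0 → hit
9 → fault, evict 6, frames [2, 0, 1, 9]
4 → fault, evict 2, frames [0, 1, 9, 4]
2 → fault, evict 0, frames [1, 9, 4, 2]
9 → hit
3 → fault, evict 1, frames [9, 4, 2, 3]
2 → hit
3 → hit
0 → fault, evict 9, frames [4, 2, 3, 0]
1 → fault, evict 4, frames [2, 3, 0, 1]
0 → hit
6 → fault, evict 2, frames [3, 0, 1, 6]
2 → fault, evict 3, frames [0, 1, 6, 2]
6 → hit
Page faults: 12.

12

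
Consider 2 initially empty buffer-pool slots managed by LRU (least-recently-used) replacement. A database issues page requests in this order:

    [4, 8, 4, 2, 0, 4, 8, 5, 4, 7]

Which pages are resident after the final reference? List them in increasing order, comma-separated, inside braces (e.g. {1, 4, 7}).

{4, 7}

4: miss, frames (4)
8: miss, frames (4 8)
4: hit
2: miss, evict 8, frames (4 2)
0: miss, evict 4, frames (2 0)
4: miss, evict 2, frames (0 4)
8: miss, evict 0, frames (4 8)
5: miss, evict 4, frames (8 5)
4: miss, evict 8, frames (5 4)
7: miss, evict 5, frames (4 7)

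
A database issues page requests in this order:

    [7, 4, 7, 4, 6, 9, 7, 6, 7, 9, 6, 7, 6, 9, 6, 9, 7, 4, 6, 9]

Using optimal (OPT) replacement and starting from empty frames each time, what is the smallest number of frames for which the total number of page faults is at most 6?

f=1: 20 faults
f=2: 11 faults
f=3: 5 faults
f=4: 4 faults
Smallest f with faults ≤ 6 is 3.

3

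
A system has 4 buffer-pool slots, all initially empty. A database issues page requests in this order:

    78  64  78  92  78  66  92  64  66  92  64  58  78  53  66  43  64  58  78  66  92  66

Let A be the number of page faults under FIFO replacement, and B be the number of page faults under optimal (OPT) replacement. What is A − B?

Under FIFO: F F . F . F . . . . . F F F . F F F F F F . → 13 faults.
Under OPT: F F . F . F . . . . . F . F . F . . F . F . → 9 faults.
A − B = 13 − 9 = 4.

4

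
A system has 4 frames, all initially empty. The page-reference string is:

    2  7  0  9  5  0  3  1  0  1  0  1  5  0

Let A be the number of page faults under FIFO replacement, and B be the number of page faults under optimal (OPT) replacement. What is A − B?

Under FIFO: F F F F F . F F F . . . . . → 8 faults.
Under OPT: F F F F F . F F . . . . . . → 7 faults.
A − B = 8 − 7 = 1.

1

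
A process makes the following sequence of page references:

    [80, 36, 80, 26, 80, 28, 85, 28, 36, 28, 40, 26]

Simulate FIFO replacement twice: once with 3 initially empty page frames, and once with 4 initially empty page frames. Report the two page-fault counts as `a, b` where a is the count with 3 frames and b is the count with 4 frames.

8, 6

3 frames: F F . F . F F . F . F F → 8 faults.
4 frames: F F . F . F F . . . F . → 6 faults.
6 < 8: adding a frame reduced faults, as is typical.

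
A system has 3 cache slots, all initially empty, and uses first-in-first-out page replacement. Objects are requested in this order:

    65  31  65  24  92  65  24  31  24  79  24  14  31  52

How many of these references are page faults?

65: miss, frames (65)
31: miss, frames (65 31)
65: hit
24: miss, frames (65 31 24)
92: miss, evict 65, frames (31 24 92)
65: miss, evict 31, frames (24 92 65)
24: hit
31: miss, evict 24, frames (92 65 31)
24: miss, evict 92, frames (65 31 24)
79: miss, evict 65, frames (31 24 79)
24: hit
14: miss, evict 31, frames (24 79 14)
31: miss, evict 24, frames (79 14 31)
52: miss, evict 79, frames (14 31 52)
Page faults: 11.

11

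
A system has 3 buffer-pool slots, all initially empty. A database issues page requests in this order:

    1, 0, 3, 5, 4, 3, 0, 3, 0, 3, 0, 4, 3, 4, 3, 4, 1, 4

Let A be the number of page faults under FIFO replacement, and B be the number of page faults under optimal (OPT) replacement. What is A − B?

Under FIFO: F F F F F . F F . . . . . . . . F F → 9 faults.
Under OPT: F F F F F . . . . . . . . . . . F . → 6 faults.
A − B = 9 − 6 = 3.

3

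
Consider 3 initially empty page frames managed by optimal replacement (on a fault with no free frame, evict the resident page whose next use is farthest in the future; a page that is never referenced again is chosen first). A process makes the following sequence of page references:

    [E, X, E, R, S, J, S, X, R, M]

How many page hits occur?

E: fault, frames (E)
X: fault, frames (E X)
E: hit
R: fault, frames (E X R)
S: fault, evict E, frames (X R S)
J: fault, evict R, frames (X S J)
S: hit
X: hit
R: fault, evict J, frames (X S R)
M: fault, evict R, frames (X S M)
Hits: 3.

3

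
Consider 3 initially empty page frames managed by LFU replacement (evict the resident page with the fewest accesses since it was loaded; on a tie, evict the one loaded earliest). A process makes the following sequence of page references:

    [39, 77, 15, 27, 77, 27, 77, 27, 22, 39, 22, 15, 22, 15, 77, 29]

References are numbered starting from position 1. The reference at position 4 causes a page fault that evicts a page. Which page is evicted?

pos 1: 39: miss, frames [39]
pos 2: 77: miss, frames [39, 77]
pos 3: 15: miss, frames [39, 77, 15]
pos 4: 27: miss, evict 39, frames [77, 15, 27]
At position 4, page 39 is evicted.

39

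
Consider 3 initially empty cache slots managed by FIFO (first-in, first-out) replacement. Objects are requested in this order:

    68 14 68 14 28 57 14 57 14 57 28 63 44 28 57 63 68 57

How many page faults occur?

68 → fault, frames [68]
14 → fault, frames [68, 14]
68 → hit
14 → hit
28 → fault, frames [68, 14, 28]
57 → fault, evict 68, frames [14, 28, 57]
14 → hit
57 → hit
14 → hit
57 → hit
28 → hit
63 → fault, evict 14, frames [28, 57, 63]
44 → fault, evict 28, frames [57, 63, 44]
28 → fault, evict 57, frames [63, 44, 28]
57 → fault, evict 63, frames [44, 28, 57]
63 → fault, evict 44, frames [28, 57, 63]
68 → fault, evict 28, frames [57, 63, 68]
57 → hit
Page faults: 10.

10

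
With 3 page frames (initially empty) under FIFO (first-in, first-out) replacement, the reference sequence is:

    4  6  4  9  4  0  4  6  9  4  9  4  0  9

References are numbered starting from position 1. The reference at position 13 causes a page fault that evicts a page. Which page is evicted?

pos 1: 4 -> miss, frames (4)
pos 2: 6 -> miss, frames (4 6)
pos 3: 4 -> hit
pos 4: 9 -> miss, frames (4 6 9)
pos 5: 4 -> hit
pos 6: 0 -> miss, evict 4, frames (6 9 0)
pos 7: 4 -> miss, evict 6, frames (9 0 4)
pos 8: 6 -> miss, evict 9, frames (0 4 6)
pos 9: 9 -> miss, evict 0, frames (4 6 9)
pos 10: 4 -> hit
pos 11: 9 -> hit
pos 12: 4 -> hit
pos 13: 0 -> miss, evict 4, frames (6 9 0)
At position 13, page 4 is evicted.

4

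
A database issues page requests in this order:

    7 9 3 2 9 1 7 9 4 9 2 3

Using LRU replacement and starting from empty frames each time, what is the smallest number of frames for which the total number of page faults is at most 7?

f=1: 12 faults
f=2: 11 faults
f=3: 9 faults
f=4: 9 faults
f=5: 7 faults
f=6: 6 faults
Smallest f with faults ≤ 7 is 5.

5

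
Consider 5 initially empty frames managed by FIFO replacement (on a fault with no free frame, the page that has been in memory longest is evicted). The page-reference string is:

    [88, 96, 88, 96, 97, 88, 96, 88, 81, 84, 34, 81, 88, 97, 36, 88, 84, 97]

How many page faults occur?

9

88 → fault, frames (88)
96 → fault, frames (88 96)
88 → hit
96 → hit
97 → fault, frames (88 96 97)
88 → hit
96 → hit
88 → hit
81 → fault, frames (88 96 97 81)
84 → fault, frames (88 96 97 81 84)
34 → fault, evict 88, frames (96 97 81 84 34)
81 → hit
88 → fault, evict 96, frames (97 81 84 34 88)
97 → hit
36 → fault, evict 97, frames (81 84 34 88 36)
88 → hit
84 → hit
97 → fault, evict 81, frames (84 34 88 36 97)
Page faults: 9.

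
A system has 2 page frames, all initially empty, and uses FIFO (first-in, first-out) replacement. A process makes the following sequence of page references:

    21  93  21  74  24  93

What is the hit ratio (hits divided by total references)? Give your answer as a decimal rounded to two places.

0.17

21 → miss, frames {21}
93 → miss, frames {21,93}
21 → hit
74 → miss, evict 21, frames {93,74}
24 → miss, evict 93, frames {74,24}
93 → miss, evict 74, frames {24,93}
Hits: 1 of 6 references → 1/6 = 0.1667.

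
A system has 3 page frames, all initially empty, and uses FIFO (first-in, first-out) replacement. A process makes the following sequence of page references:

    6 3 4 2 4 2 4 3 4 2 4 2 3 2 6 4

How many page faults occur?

5

6 -> miss, frames {6}
3 -> miss, frames {6,3}
4 -> miss, frames {6,3,4}
2 -> miss, evict 6, frames {3,4,2}
4 -> hit
2 -> hit
4 -> hit
3 -> hit
4 -> hit
2 -> hit
4 -> hit
2 -> hit
3 -> hit
2 -> hit
6 -> miss, evict 3, frames {4,2,6}
4 -> hit
Page faults: 5.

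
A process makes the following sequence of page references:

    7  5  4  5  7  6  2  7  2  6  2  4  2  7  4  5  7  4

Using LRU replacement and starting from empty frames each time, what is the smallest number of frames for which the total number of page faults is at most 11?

3

f=1: 18 faults
f=2: 14 faults
f=3: 8 faults
f=4: 7 faults
f=5: 5 faults
Smallest f with faults ≤ 11 is 3.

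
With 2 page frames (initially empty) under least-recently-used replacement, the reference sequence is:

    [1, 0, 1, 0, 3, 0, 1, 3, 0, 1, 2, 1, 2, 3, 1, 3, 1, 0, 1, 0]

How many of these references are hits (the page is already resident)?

9

1 → fault, frames (1)
0 → fault, frames (1 0)
1 → hit
0 → hit
3 → fault, evict 1, frames (0 3)
0 → hit
1 → fault, evict 3, frames (0 1)
3 → fault, evict 0, frames (1 3)
0 → fault, evict 1, frames (3 0)
1 → fault, evict 3, frames (0 1)
2 → fault, evict 0, frames (1 2)
1 → hit
2 → hit
3 → fault, evict 1, frames (2 3)
1 → fault, evict 2, frames (3 1)
3 → hit
1 → hit
0 → fault, evict 3, frames (1 0)
1 → hit
0 → hit
Hits: 9.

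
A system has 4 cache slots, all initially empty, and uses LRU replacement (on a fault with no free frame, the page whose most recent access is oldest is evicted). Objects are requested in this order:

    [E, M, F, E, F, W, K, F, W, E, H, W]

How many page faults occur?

E -> fault, frames (E)
M -> fault, frames (E M)
F -> fault, frames (E M F)
E -> hit
F -> hit
W -> fault, frames (M E F W)
K -> fault, evict M, frames (E F W K)
F -> hit
W -> hit
E -> hit
H -> fault, evict K, frames (F W E H)
W -> hit
Page faults: 6.

6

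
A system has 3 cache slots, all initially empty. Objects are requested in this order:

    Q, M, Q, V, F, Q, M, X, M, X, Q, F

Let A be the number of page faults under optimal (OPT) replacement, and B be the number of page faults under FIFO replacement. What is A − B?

-2

Under OPT: F F . F F . . F . . . F → 6 faults.
Under FIFO: F F . F F F F F . . . F → 8 faults.
A − B = 6 − 8 = -2.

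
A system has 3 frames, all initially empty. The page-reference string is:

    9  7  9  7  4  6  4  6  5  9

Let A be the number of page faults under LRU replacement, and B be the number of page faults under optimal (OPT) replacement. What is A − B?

Under LRU: F F . . F F . . F F → 6 faults.
Under OPT: F F . . F F . . F . → 5 faults.
A − B = 6 − 5 = 1.

1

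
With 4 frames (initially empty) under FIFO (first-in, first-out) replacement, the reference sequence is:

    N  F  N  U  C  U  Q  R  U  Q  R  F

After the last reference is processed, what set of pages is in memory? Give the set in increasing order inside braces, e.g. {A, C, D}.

{C, F, Q, R}

N: fault, frames [N]
F: fault, frames [N, F]
N: hit
U: fault, frames [N, F, U]
C: fault, frames [N, F, U, C]
U: hit
Q: fault, evict N, frames [F, U, C, Q]
R: fault, evict F, frames [U, C, Q, R]
U: hit
Q: hit
R: hit
F: fault, evict U, frames [C, Q, R, F]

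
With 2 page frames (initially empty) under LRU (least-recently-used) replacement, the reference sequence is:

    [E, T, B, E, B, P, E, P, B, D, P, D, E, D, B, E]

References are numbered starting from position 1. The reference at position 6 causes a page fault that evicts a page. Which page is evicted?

pos 1: E -> fault, frames {E}
pos 2: T -> fault, frames {E,T}
pos 3: B -> fault, evict E, frames {T,B}
pos 4: E -> fault, evict T, frames {B,E}
pos 5: B -> hit
pos 6: P -> fault, evict E, frames {B,P}
At position 6, page E is evicted.

E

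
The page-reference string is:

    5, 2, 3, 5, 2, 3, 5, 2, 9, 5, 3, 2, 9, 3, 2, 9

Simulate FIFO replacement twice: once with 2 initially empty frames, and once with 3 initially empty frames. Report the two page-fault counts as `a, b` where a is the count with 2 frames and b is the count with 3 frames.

2 frames: F F F F F F F F F F F F F F F F → 16 faults.
3 frames: F F F . . . . . F F . F . F . F → 8 faults.
8 < 16: adding a frame reduced faults, as is typical.

16, 8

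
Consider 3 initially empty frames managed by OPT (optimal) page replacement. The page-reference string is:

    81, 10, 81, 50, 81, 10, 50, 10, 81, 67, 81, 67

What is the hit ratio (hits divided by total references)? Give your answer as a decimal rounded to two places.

0.67

81: fault, frames {81}
10: fault, frames {81,10}
81: hit
50: fault, frames {81,10,50}
81: hit
10: hit
50: hit
10: hit
81: hit
67: fault, evict 50, frames {81,10,67}
81: hit
67: hit
Hits: 8 of 12 references → 8/12 = 0.6667.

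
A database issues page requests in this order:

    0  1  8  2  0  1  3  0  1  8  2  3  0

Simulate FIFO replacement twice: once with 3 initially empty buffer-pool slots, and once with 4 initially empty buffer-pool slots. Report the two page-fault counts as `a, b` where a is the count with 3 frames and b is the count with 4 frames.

3 frames: F F F F F F F . . F F . F → 10 faults.
4 frames: F F F F . . F F F F F F F → 11 faults.
11 > 10: adding a frame increased faults — Belady's anomaly.

10, 11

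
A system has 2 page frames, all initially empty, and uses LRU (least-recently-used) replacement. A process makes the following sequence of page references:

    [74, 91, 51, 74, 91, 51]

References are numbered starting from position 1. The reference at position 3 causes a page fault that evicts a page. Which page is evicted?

74

pos 1: 74: fault, frames [74]
pos 2: 91: fault, frames [74, 91]
pos 3: 51: fault, evict 74, frames [91, 51]
At position 3, page 74 is evicted.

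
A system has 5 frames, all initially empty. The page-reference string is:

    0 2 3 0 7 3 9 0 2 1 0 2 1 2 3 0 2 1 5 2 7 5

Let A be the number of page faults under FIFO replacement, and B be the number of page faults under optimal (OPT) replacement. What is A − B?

4

Under FIFO: F F F . F . F . . F F F . . F . . . F . F . → 11 faults.
Under OPT: F F F . F . F . . F . . . . . . . . F . . . → 7 faults.
A − B = 11 − 7 = 4.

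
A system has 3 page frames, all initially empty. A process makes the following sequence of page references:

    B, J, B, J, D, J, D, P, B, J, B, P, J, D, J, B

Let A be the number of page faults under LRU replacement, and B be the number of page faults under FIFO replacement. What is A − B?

1

Under LRU: F F . . F . . F F F . . . F . F → 8 faults.
Under FIFO: F F . . F . . F F F . . . F . . → 7 faults.
A − B = 8 − 7 = 1.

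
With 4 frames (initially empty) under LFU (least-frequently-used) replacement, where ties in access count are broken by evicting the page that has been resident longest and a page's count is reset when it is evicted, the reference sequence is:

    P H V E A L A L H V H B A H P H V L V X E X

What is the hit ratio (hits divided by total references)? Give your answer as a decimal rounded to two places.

P -> fault, frames (P)
H -> fault, frames (P H)
V -> fault, frames (P H V)
E -> fault, frames (P H V E)
A -> fault, evict P, frames (H V E A)
L -> fault, evict H, frames (V E A L)
A -> hit
L -> hit
H -> fault, evict V, frames (E A L H)
V -> fault, evict E, frames (A L H V)
H -> hit
B -> fault, evict V, frames (A L H B)
A -> hit
H -> hit
P -> fault, evict B, frames (A L H P)
H -> hit
V -> fault, evict P, frames (A L H V)
L -> hit
V -> hit
X -> fault, evict V, frames (A L H X)
E -> fault, evict X, frames (A L H E)
X -> fault, evict E, frames (A L H X)
Hits: 8 of 22 references → 8/22 = 0.3636.

0.36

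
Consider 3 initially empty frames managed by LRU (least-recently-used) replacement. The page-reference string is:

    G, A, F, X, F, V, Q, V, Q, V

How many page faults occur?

6

G: fault, frames {G}
A: fault, frames {G,A}
F: fault, frames {G,A,F}
X: fault, evict G, frames {A,F,X}
F: hit
V: fault, evict A, frames {X,F,V}
Q: fault, evict X, frames {F,V,Q}
V: hit
Q: hit
V: hit
Page faults: 6.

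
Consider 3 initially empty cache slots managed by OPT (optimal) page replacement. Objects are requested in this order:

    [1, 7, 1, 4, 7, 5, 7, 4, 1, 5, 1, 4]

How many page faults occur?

1 → fault, frames (1)
7 → fault, frames (1 7)
1 → hit
4 → fault, frames (1 7 4)
7 → hit
5 → fault, evict 1, frames (7 4 5)
7 → hit
4 → hit
1 → fault, evict 7, frames (4 5 1)
5 → hit
1 → hit
4 → hit
Page faults: 5.

5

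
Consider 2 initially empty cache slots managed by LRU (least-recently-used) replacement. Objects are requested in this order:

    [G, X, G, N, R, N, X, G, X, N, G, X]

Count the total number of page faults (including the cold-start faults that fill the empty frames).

G: miss, frames {G}
X: miss, frames {G,X}
G: hit
N: miss, evict X, frames {G,N}
R: miss, evict G, frames {N,R}
N: hit
X: miss, evict R, frames {N,X}
G: miss, evict N, frames {X,G}
X: hit
N: miss, evict G, frames {X,N}
G: miss, evict X, frames {N,G}
X: miss, evict N, frames {G,X}
Page faults: 9.

9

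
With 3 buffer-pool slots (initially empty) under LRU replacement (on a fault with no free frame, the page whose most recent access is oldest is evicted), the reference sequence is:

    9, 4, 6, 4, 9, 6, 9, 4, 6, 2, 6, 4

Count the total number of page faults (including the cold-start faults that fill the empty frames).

4

9 → miss, frames [9]
4 → miss, frames [9, 4]
6 → miss, frames [9, 4, 6]
4 → hit
9 → hit
6 → hit
9 → hit
4 → hit
6 → hit
2 → miss, evict 9, frames [4, 6, 2]
6 → hit
4 → hit
Page faults: 4.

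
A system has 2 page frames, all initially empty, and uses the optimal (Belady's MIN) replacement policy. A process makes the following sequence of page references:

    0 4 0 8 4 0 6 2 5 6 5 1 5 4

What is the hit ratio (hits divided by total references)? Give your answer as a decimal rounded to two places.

0 -> fault, frames {0}
4 -> fault, frames {0,4}
0 -> hit
8 -> fault, evict 0, frames {4,8}
4 -> hit
0 -> fault, evict 8, frames {4,0}
6 -> fault, evict 0, frames {4,6}
2 -> fault, evict 4, frames {6,2}
5 -> fault, evict 2, frames {6,5}
6 -> hit
5 -> hit
1 -> fault, evict 6, frames {5,1}
5 -> hit
4 -> fault, evict 1, frames {5,4}
Hits: 5 of 14 references → 5/14 = 0.3571.

0.36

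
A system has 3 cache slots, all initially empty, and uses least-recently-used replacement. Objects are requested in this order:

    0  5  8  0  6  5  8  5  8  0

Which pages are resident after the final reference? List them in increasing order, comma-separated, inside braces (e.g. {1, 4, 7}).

0 -> miss, frames (0)
5 -> miss, frames (0 5)
8 -> miss, frames (0 5 8)
0 -> hit
6 -> miss, evict 5, frames (8 0 6)
5 -> miss, evict 8, frames (0 6 5)
8 -> miss, evict 0, frames (6 5 8)
5 -> hit
8 -> hit
0 -> miss, evict 6, frames (5 8 0)

{0, 5, 8}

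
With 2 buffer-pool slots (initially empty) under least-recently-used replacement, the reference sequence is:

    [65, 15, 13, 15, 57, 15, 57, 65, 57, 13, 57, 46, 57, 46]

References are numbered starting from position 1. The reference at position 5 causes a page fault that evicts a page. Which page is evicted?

13

pos 1: 65 -> miss, frames [65]
pos 2: 15 -> miss, frames [65, 15]
pos 3: 13 -> miss, evict 65, frames [15, 13]
pos 4: 15 -> hit
pos 5: 57 -> miss, evict 13, frames [15, 57]
At position 5, page 13 is evicted.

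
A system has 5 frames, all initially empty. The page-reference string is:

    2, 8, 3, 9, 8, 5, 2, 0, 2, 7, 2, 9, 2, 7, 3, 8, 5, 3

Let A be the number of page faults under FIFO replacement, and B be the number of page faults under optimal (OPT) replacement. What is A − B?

3

Under FIFO: F F F F . F . F F F . . . . F F F . → 11 faults.
Under OPT: F F F F . F . F . F . . . . . . F . → 8 faults.
A − B = 11 − 8 = 3.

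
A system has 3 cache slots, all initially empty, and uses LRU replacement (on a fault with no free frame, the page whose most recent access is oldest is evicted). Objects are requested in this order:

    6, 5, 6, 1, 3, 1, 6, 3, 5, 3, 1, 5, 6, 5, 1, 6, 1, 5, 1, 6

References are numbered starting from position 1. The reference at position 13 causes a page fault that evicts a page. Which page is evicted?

3

pos 1: 6: miss, frames [6]
pos 2: 5: miss, frames [6, 5]
pos 3: 6: hit
pos 4: 1: miss, frames [5, 6, 1]
pos 5: 3: miss, evict 5, frames [6, 1, 3]
pos 6: 1: hit
pos 7: 6: hit
pos 8: 3: hit
pos 9: 5: miss, evict 1, frames [6, 3, 5]
pos 10: 3: hit
pos 11: 1: miss, evict 6, frames [5, 3, 1]
pos 12: 5: hit
pos 13: 6: miss, evict 3, frames [1, 5, 6]
At position 13, page 3 is evicted.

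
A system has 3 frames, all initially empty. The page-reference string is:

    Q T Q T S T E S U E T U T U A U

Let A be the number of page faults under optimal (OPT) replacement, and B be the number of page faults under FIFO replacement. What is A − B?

Under OPT: F F . . F . F . F . . . . . F . → 6 faults.
Under FIFO: F F . . F . F . F . F . . . F . → 7 faults.
A − B = 6 − 7 = -1.

-1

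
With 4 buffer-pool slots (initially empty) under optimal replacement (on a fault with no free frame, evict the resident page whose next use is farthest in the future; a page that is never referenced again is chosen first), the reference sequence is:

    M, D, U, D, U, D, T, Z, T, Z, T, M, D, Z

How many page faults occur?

5

M -> miss, frames {M}
D -> miss, frames {M,D}
U -> miss, frames {M,D,U}
D -> hit
U -> hit
D -> hit
T -> miss, frames {M,D,U,T}
Z -> miss, evict U, frames {M,D,T,Z}
T -> hit
Z -> hit
T -> hit
M -> hit
D -> hit
Z -> hit
Page faults: 5.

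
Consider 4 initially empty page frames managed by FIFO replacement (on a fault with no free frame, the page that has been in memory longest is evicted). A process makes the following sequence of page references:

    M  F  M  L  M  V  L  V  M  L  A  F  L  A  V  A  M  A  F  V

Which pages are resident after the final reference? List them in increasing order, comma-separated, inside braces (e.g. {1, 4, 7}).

{A, F, M, V}

M → miss, frames (M)
F → miss, frames (M F)
M → hit
L → miss, frames (M F L)
M → hit
V → miss, frames (M F L V)
L → hit
V → hit
M → hit
L → hit
A → miss, evict M, frames (F L V A)
F → hit
L → hit
A → hit
V → hit
A → hit
M → miss, evict F, frames (L V A M)
A → hit
F → miss, evict L, frames (V A M F)
V → hit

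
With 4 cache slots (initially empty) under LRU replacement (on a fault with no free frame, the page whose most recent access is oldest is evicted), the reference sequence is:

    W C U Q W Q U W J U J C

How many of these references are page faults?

W: fault, frames [W]
C: fault, frames [W, C]
U: fault, frames [W, C, U]
Q: fault, frames [W, C, U, Q]
W: hit
Q: hit
U: hit
W: hit
J: fault, evict C, frames [Q, U, W, J]
U: hit
J: hit
C: fault, evict Q, frames [W, U, J, C]
Page faults: 6.

6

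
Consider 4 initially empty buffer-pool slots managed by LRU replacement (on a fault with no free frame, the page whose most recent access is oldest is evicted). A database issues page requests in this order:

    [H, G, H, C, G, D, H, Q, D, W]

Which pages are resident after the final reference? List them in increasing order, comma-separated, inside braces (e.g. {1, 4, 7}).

H → fault, frames [H]
G → fault, frames [H, G]
H → hit
C → fault, frames [G, H, C]
G → hit
D → fault, frames [H, C, G, D]
H → hit
Q → fault, evict C, frames [G, D, H, Q]
D → hit
W → fault, evict G, frames [H, Q, D, W]

{D, H, Q, W}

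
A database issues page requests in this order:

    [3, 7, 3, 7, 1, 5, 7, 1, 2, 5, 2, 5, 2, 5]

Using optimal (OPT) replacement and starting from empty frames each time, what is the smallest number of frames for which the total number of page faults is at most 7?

2

f=1: 14 faults
f=2: 6 faults
f=3: 5 faults
f=4: 5 faults
f=5: 5 faults
Smallest f with faults ≤ 7 is 2.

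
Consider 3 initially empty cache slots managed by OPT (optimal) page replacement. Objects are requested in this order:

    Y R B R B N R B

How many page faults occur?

4

Y: miss, frames [Y]
R: miss, frames [Y, R]
B: miss, frames [Y, R, B]
R: hit
B: hit
N: miss, evict Y, frames [R, B, N]
R: hit
B: hit
Page faults: 4.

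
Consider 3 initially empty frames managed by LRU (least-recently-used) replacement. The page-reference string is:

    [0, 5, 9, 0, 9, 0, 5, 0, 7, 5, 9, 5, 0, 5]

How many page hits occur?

8

0: miss, frames (0)
5: miss, frames (0 5)
9: miss, frames (0 5 9)
0: hit
9: hit
0: hit
5: hit
0: hit
7: miss, evict 9, frames (5 0 7)
5: hit
9: miss, evict 0, frames (7 5 9)
5: hit
0: miss, evict 7, frames (9 5 0)
5: hit
Hits: 8.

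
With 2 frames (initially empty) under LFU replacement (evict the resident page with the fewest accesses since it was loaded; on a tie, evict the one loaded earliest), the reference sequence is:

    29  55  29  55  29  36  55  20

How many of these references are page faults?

5

29: fault, frames [29]
55: fault, frames [29, 55]
29: hit
55: hit
29: hit
36: fault, evict 55, frames [29, 36]
55: fault, evict 36, frames [29, 55]
20: fault, evict 55, frames [29, 20]
Page faults: 5.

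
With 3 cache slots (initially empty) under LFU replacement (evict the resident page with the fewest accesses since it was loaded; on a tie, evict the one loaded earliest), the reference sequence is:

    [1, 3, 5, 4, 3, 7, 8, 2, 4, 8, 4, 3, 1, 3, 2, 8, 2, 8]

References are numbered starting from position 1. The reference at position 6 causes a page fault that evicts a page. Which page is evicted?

5

pos 1: 1 → miss, frames {1}
pos 2: 3 → miss, frames {1,3}
pos 3: 5 → miss, frames {1,3,5}
pos 4: 4 → miss, evict 1, frames {3,5,4}
pos 5: 3 → hit
pos 6: 7 → miss, evict 5, frames {3,4,7}
At position 6, page 5 is evicted.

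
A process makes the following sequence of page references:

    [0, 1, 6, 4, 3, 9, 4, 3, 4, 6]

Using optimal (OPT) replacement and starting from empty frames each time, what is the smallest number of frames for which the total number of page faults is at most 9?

f=1: 10 faults
f=2: 8 faults
f=3: 7 faults
f=4: 6 faults
f=5: 6 faults
f=6: 6 faults
Smallest f with faults ≤ 9 is 2.

2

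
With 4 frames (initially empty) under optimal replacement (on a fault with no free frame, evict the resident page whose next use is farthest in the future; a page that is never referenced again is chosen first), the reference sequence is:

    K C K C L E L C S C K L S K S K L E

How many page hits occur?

12

K -> miss, frames {K}
C -> miss, frames {K,C}
K -> hit
C -> hit
L -> miss, frames {K,C,L}
E -> miss, frames {K,C,L,E}
L -> hit
C -> hit
S -> miss, evict E, frames {K,C,L,S}
C -> hit
K -> hit
L -> hit
S -> hit
K -> hit
S -> hit
K -> hit
L -> hit
E -> miss, evict S, frames {K,C,L,E}
Hits: 12.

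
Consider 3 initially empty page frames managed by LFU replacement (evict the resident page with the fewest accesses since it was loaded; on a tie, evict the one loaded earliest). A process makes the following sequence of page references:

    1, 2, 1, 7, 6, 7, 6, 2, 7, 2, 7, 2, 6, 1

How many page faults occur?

1: miss, frames {1}
2: miss, frames {1,2}
1: hit
7: miss, frames {1,2,7}
6: miss, evict 2, frames {1,7,6}
7: hit
6: hit
2: miss, evict 1, frames {7,6,2}
7: hit
2: hit
7: hit
2: hit
6: hit
1: miss, evict 6, frames {7,2,1}
Page faults: 6.

6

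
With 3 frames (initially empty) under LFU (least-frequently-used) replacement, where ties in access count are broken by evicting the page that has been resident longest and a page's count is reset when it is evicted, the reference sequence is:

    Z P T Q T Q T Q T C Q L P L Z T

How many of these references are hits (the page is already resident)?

Z -> miss, frames {Z}
P -> miss, frames {Z,P}
T -> miss, frames {Z,P,T}
Q -> miss, evict Z, frames {P,T,Q}
T -> hit
Q -> hit
T -> hit
Q -> hit
T -> hit
C -> miss, evict P, frames {T,Q,C}
Q -> hit
L -> miss, evict C, frames {T,Q,L}
P -> miss, evict L, frames {T,Q,P}
L -> miss, evict P, frames {T,Q,L}
Z -> miss, evict L, frames {T,Q,Z}
T -> hit
Hits: 7.

7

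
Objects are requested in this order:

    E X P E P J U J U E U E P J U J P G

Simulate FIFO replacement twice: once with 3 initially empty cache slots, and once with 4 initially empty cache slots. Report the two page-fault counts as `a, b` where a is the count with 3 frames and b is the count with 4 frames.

3 frames: F F F . . F F . . F . . F F F . . F → 10 faults.
4 frames: F F F . . F F . . F . . . . . . . F → 7 faults.
7 < 10: adding a frame reduced faults, as is typical.

10, 7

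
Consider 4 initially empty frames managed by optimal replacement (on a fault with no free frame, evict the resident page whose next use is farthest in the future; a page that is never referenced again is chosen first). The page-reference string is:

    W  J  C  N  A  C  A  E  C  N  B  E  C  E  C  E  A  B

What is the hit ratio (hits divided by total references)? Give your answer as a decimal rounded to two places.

W → miss, frames {W}
J → miss, frames {W,J}
C → miss, frames {W,J,C}
N → miss, frames {W,J,C,N}
A → miss, evict J, frames {W,C,N,A}
C → hit
A → hit
E → miss, evict W, frames {C,N,A,E}
C → hit
N → hit
B → miss, evict N, frames {C,A,E,B}
E → hit
C → hit
E → hit
C → hit
E → hit
A → hit
B → hit
Hits: 11 of 18 references → 11/18 = 0.6111.

0.61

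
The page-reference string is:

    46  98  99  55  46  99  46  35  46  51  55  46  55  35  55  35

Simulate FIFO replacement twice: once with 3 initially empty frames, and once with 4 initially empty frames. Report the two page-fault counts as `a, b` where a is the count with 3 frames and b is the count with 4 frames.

3 frames: F F F F F . . F . F F F . F . . → 10 faults.
4 frames: F F F F . . . F F F . . . . . . → 7 faults.
7 < 10: adding a frame reduced faults, as is typical.

10, 7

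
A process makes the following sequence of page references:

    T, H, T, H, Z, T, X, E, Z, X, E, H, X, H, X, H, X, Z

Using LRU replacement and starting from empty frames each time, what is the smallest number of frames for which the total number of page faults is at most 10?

f=1: 18 faults
f=2: 12 faults
f=3: 8 faults
f=4: 6 faults
f=5: 5 faults
Smallest f with faults ≤ 10 is 3.

3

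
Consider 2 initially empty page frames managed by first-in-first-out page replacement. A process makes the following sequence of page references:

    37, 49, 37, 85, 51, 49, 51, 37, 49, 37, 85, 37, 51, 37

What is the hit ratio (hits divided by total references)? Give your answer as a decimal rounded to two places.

37: miss, frames [37]
49: miss, frames [37, 49]
37: hit
85: miss, evict 37, frames [49, 85]
51: miss, evict 49, frames [85, 51]
49: miss, evict 85, frames [51, 49]
51: hit
37: miss, evict 51, frames [49, 37]
49: hit
37: hit
85: miss, evict 49, frames [37, 85]
37: hit
51: miss, evict 37, frames [85, 51]
37: miss, evict 85, frames [51, 37]
Hits: 5 of 14 references → 5/14 = 0.3571.

0.36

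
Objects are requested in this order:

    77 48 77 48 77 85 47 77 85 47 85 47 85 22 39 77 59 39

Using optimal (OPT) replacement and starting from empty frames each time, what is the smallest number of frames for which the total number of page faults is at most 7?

3

f=1: 18 faults
f=2: 9 faults
f=3: 7 faults
f=4: 7 faults
f=5: 7 faults
f=6: 7 faults
f=7: 7 faults
Smallest f with faults ≤ 7 is 3.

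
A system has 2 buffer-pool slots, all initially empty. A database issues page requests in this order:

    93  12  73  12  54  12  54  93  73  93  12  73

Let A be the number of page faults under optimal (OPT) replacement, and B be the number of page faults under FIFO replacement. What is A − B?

-1

Under OPT: F F F . F . . F F . F . → 7 faults.
Under FIFO: F F F . F F . F F . F . → 8 faults.
A − B = 7 − 8 = -1.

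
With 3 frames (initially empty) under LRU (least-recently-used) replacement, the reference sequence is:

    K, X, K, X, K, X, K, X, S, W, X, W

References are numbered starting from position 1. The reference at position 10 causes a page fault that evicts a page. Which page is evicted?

K

pos 1: K → fault, frames (K)
pos 2: X → fault, frames (K X)
pos 3: K → hit
pos 4: X → hit
pos 5: K → hit
pos 6: X → hit
pos 7: K → hit
pos 8: X → hit
pos 9: S → fault, frames (K X S)
pos 10: W → fault, evict K, frames (X S W)
At position 10, page K is evicted.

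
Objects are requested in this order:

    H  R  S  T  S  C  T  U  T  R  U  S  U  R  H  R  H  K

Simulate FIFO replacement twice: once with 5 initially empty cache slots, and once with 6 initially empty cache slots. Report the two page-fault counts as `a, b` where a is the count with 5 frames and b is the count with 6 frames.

5 frames: F F F F . F . F . . . . . . F F . F → 9 faults.
6 frames: F F F F . F . F . . . . . . . . . F → 7 faults.
7 < 9: adding a frame reduced faults, as is typical.

9, 7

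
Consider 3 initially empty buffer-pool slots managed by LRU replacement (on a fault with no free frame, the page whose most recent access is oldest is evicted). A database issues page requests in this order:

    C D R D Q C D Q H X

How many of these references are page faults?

7

C: fault, frames {C}
D: fault, frames {C,D}
R: fault, frames {C,D,R}
D: hit
Q: fault, evict C, frames {R,D,Q}
C: fault, evict R, frames {D,Q,C}
D: hit
Q: hit
H: fault, evict C, frames {D,Q,H}
X: fault, evict D, frames {Q,H,X}
Page faults: 7.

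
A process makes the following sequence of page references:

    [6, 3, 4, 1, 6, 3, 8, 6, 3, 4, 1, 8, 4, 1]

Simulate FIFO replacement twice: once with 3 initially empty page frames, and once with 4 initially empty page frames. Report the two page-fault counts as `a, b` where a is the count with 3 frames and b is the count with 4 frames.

3 frames: F F F F F F F . . F F . . . → 9 faults.
4 frames: F F F F . . F F F F F F . . → 10 faults.
10 > 9: adding a frame increased faults — Belady's anomaly.

9, 10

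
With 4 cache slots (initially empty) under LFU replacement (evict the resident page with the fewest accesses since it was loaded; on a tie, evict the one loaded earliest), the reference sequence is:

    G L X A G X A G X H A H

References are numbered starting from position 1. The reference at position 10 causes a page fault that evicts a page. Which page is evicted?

L

pos 1: G -> miss, frames {G}
pos 2: L -> miss, frames {G,L}
pos 3: X -> miss, frames {G,L,X}
pos 4: A -> miss, frames {G,L,X,A}
pos 5: G -> hit
pos 6: X -> hit
pos 7: A -> hit
pos 8: G -> hit
pos 9: X -> hit
pos 10: H -> miss, evict L, frames {G,X,A,H}
At position 10, page L is evicted.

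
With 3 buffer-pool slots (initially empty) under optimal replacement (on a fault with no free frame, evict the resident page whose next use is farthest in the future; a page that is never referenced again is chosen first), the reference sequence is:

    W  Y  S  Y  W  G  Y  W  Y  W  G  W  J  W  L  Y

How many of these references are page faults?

6

W: miss, frames [W]
Y: miss, frames [W, Y]
S: miss, frames [W, Y, S]
Y: hit
W: hit
G: miss, evict S, frames [W, Y, G]
Y: hit
W: hit
Y: hit
W: hit
G: hit
W: hit
J: miss, evict G, frames [W, Y, J]
W: hit
L: miss, evict J, frames [W, Y, L]
Y: hit
Page faults: 6.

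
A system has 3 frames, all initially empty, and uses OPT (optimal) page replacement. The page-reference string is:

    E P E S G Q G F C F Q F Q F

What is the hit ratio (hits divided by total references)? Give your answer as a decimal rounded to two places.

0.50

E -> fault, frames [E]
P -> fault, frames [E, P]
E -> hit
S -> fault, frames [E, P, S]
G -> fault, evict S, frames [E, P, G]
Q -> fault, evict P, frames [E, G, Q]
G -> hit
F -> fault, evict G, frames [E, Q, F]
C -> fault, evict E, frames [Q, F, C]
F -> hit
Q -> hit
F -> hit
Q -> hit
F -> hit
Hits: 7 of 14 references → 7/14 = 0.5000.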